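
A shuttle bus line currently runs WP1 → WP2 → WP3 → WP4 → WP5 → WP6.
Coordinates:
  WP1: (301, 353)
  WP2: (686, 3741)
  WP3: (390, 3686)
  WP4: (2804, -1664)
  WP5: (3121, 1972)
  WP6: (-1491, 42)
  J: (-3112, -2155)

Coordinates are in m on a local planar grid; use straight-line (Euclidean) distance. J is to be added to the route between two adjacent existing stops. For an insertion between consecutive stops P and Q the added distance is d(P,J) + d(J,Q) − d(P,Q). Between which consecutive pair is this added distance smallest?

Added distance for inserting J between each consecutive pair:
WP1–WP2: 7839.0 m
WP2–WP3: 13522.7 m
WP3–WP4: 6877.3 m
WP4–WP5: 9762.0 m
WP5–WP6: 5206.2 m
Smallest added distance is 5206.2 m, inserting between WP5 and WP6.

between WP5 and WP6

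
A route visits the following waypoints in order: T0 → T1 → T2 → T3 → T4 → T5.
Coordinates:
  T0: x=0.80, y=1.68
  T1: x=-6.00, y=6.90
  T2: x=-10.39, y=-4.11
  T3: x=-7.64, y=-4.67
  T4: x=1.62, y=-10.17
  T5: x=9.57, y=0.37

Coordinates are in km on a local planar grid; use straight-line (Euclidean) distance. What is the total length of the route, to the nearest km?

47 km

Leg distances:
T0→T1: 8.6 km  (cumulative 8.6 km)
T1→T2: 11.9 km  (cumulative 20.4 km)
T2→T3: 2.8 km  (cumulative 23.2 km)
T3→T4: 10.8 km  (cumulative 34.0 km)
T4→T5: 13.2 km  (cumulative 47.2 km)
Total route length ≈ 47 km.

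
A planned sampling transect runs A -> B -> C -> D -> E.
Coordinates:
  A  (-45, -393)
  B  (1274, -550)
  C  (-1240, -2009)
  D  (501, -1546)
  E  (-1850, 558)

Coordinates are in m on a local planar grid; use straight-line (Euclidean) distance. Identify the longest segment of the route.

Leg distances:
A→B: 1328.3 m
B→C: 2906.7 m
C→D: 1801.5 m
D→E: 3155.0 m
The longest leg is D–E at 3155.0 m.

D–E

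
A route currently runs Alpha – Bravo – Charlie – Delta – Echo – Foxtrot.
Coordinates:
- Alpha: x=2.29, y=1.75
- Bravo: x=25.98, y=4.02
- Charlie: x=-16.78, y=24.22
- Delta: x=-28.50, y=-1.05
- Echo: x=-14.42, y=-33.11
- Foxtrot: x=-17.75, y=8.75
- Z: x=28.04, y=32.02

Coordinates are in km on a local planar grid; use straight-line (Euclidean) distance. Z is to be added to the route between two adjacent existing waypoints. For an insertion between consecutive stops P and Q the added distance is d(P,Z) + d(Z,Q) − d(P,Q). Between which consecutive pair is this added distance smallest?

Added distance for inserting Z between each consecutive pair:
Alpha–Bravo: 44.0 km
Bravo–Charlie: 26.3 km
Charlie–Delta: 83.1 km
Delta–Echo: 108.2 km
Echo–Foxtrot: 87.1 km
Smallest added distance is 26.3 km, inserting between Bravo and Charlie.

between Bravo and Charlie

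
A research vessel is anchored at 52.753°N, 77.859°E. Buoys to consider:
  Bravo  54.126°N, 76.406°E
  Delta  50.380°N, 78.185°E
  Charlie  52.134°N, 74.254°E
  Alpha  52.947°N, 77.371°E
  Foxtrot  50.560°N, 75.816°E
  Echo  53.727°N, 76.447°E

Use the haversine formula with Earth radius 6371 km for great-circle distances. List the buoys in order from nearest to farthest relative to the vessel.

Alpha, Echo, Bravo, Charlie, Delta, Foxtrot

Distances from the vessel:
Alpha 52.947°N, 77.371°E: 39.2 km
Echo 53.727°N, 76.447°E: 143.4 km
Bravo 54.126°N, 76.406°E: 180.5 km
Charlie 52.134°N, 74.254°E: 253.8 km
Delta 50.380°N, 78.185°E: 264.8 km
Foxtrot 50.560°N, 75.816°E: 281.6 km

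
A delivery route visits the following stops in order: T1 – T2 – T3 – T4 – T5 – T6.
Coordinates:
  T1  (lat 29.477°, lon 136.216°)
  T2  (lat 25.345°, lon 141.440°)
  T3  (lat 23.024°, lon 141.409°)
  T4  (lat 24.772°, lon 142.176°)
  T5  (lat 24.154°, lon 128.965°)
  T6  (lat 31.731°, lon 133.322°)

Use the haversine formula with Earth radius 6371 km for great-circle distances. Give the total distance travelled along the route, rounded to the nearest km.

3441 km

Leg distances:
T1→T2: 690.5 km  (cumulative 690.5 km)
T2→T3: 258.1 km  (cumulative 948.6 km)
T3→T4: 209.4 km  (cumulative 1158.0 km)
T4→T5: 1338.4 km  (cumulative 2496.4 km)
T5→T6: 944.7 km  (cumulative 3441.1 km)
Total route length ≈ 3441 km.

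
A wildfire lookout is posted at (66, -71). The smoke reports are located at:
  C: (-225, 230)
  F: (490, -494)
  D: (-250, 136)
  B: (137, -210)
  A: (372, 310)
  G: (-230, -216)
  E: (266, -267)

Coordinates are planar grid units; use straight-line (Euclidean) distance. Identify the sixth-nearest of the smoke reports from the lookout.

A

Distances from the lookout ((66, -71)):
B: 156.1
E: 280.0
G: 329.6
D: 377.8
C: 418.7
A: 488.7
F: 598.9
The sixth-nearest is A at 488.7.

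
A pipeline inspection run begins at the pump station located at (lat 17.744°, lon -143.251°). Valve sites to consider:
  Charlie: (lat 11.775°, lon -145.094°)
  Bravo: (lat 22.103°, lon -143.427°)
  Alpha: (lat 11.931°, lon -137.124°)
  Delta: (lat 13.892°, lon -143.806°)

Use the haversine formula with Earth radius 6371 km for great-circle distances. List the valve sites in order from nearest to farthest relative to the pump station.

Computing each great-circle distance from (lat 17.744°, lon -143.251°):
Delta (lat 13.892°, lon -143.806°): 432.4 km
Bravo (lat 22.103°, lon -143.427°): 485.0 km
Charlie (lat 11.775°, lon -145.094°): 692.6 km
Alpha (lat 11.931°, lon -137.124°): 922.5 km

Delta, Bravo, Charlie, Alpha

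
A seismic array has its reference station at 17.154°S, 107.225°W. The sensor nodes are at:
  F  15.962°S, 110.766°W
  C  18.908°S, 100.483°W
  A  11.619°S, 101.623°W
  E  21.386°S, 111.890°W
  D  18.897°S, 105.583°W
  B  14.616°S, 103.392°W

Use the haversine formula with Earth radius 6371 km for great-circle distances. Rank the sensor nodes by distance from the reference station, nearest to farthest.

Computing each great-circle distance from 17.154°S, 107.225°W:
D 18.897°S, 105.583°W: 260.2 km
F 15.962°S, 110.766°W: 400.0 km
B 14.616°S, 103.392°W: 497.6 km
E 21.386°S, 111.890°W: 679.0 km
C 18.908°S, 100.483°W: 739.0 km
A 11.619°S, 101.623°W: 861.7 km

D, F, B, E, C, A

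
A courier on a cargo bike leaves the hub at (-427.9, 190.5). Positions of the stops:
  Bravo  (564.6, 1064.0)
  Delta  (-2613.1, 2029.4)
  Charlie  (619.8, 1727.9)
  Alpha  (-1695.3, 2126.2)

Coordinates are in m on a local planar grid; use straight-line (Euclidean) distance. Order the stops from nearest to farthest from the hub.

Computing each straight-line distance from (-427.9, 190.5):
Bravo (564.6, 1064.0): 1322.1 m
Charlie (619.8, 1727.9): 1860.4 m
Alpha (-1695.3, 2126.2): 2313.7 m
Delta (-2613.1, 2029.4): 2856.0 m

Bravo, Charlie, Alpha, Delta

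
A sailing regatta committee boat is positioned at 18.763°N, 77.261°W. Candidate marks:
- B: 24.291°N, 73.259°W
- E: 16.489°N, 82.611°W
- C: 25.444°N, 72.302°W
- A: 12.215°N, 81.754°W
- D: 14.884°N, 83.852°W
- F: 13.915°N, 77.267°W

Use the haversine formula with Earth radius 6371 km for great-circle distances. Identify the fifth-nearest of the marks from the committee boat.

A

Distances from the committee boat (18.763°N, 77.261°W):
F: 539.1 km
E: 620.7 km
B: 740.9 km
D: 823.3 km
A: 872.7 km
C: 901.4 km
The fifth-nearest is A at 872.7 km.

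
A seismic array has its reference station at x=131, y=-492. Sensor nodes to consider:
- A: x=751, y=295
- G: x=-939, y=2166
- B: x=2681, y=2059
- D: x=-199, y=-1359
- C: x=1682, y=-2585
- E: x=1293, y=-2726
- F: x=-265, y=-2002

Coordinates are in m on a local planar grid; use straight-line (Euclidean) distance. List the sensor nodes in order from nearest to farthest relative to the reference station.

Computing each straight-line distance from x=131, y=-492:
D x=-199, y=-1359: 927.7 m
A x=751, y=295: 1001.9 m
F x=-265, y=-2002: 1561.1 m
E x=1293, y=-2726: 2518.1 m
C x=1682, y=-2585: 2605.0 m
G x=-939, y=2166: 2865.3 m
B x=2681, y=2059: 3607.0 m

D, A, F, E, C, G, B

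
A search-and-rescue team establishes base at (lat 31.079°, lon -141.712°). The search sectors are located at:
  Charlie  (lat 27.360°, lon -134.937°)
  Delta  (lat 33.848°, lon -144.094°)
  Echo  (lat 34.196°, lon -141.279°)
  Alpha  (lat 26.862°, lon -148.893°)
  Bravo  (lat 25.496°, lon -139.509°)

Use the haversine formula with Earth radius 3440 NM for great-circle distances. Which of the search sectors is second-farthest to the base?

Charlie

Distances from the base ((lat 31.079°, lon -141.712°)):
Alpha: 454.1 NM
Charlie: 419.2 NM
Bravo: 354.8 NM
Delta: 205.4 NM
Echo: 188.4 NM
The second-farthest is Charlie at 419.2 NM.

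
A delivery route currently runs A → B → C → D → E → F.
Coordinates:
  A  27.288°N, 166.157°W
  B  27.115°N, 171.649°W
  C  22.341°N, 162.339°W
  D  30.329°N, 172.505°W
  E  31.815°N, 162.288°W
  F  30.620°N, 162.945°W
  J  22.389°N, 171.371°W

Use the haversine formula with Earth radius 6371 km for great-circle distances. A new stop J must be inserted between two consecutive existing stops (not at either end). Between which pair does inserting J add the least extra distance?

Added distance for inserting J between each consecutive pair:
A–B: 740.0 km
B–C: 375.6 km
C–D: 472.7 km
D–E: 1283.1 km
E–F: 2473.1 km
Smallest added distance is 375.6 km, inserting between B and C.

between B and C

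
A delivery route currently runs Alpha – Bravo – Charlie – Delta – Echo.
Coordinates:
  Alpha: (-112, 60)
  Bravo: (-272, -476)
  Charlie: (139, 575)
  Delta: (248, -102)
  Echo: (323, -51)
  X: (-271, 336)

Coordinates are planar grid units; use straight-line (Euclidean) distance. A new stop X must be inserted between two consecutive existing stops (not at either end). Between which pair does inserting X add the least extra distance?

Added distance for inserting X between each consecutive pair:
Alpha–Bravo: 571.2
Bravo–Charlie: 158.1
Charlie–Delta: 468.0
Delta–Echo: 1297.4
Smallest added distance is 158.1, inserting between Bravo and Charlie.

between Bravo and Charlie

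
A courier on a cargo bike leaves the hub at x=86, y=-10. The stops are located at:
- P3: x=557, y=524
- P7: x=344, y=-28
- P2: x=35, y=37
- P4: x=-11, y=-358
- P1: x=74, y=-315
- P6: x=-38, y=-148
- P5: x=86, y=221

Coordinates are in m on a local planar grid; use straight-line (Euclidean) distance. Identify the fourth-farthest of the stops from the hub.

P7

Distances from the hub (x=86, y=-10):
P3: 712.0 m
P4: 361.3 m
P1: 305.2 m
P7: 258.6 m
P5: 231.0 m
P6: 185.5 m
P2: 69.4 m
The fourth-farthest is P7 at 258.6 m.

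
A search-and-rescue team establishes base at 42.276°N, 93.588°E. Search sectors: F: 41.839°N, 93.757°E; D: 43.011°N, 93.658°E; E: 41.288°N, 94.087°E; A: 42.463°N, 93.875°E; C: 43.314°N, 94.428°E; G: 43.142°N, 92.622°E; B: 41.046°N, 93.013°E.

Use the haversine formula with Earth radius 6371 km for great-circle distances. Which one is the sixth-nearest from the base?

Distance to each, sorted:
A: 31.4 km
F: 50.6 km
D: 81.9 km
E: 117.4 km
G: 124.5 km
C: 134.2 km
B: 144.9 km
The sixth-nearest is C at 134.2 km.

C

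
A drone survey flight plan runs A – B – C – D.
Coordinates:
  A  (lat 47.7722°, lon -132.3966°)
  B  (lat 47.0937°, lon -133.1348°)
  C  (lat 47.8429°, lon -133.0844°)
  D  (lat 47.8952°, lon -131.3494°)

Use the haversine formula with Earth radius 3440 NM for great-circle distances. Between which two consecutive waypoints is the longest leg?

Leg distances:
A→B: 50.6 NM
B→C: 45.0 NM
C→D: 69.9 NM
The longest leg is C–D at 69.9 NM.

C–D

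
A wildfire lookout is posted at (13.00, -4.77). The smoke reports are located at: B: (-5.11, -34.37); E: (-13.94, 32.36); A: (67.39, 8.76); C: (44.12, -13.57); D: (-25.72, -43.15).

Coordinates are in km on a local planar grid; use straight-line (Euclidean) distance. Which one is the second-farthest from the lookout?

D

Distance to each, sorted:
A: 56.0 km
D: 54.5 km
E: 45.9 km
B: 34.7 km
C: 32.3 km
The second-farthest is D at 54.5 km.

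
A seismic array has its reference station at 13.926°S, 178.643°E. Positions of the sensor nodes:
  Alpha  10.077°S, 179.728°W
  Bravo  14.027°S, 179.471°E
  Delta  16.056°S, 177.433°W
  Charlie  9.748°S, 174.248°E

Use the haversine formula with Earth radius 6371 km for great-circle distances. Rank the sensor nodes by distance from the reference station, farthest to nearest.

Charlie, Delta, Alpha, Bravo

Distances from the reference station:
Charlie 9.748°S, 174.248°E: 666.7 km
Delta 16.056°S, 177.433°W: 483.4 km
Alpha 10.077°S, 179.728°W: 463.2 km
Bravo 14.027°S, 179.471°E: 90.0 km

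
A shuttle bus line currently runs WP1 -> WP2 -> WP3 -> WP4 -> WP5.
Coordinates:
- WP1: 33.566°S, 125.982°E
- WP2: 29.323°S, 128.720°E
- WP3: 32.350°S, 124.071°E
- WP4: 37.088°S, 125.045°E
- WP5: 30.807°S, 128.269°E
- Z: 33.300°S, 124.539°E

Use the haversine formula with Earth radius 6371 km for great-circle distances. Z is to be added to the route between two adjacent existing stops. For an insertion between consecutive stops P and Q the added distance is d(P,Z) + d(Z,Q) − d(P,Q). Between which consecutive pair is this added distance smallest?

between WP3 and WP4

Added distance for inserting Z between each consecutive pair:
WP1–WP2: 192.9 km
WP2–WP3: 151.7 km
WP3–WP4: 3.7 km
WP4–WP5: 112.4 km
Smallest added distance is 3.7 km, inserting between WP3 and WP4.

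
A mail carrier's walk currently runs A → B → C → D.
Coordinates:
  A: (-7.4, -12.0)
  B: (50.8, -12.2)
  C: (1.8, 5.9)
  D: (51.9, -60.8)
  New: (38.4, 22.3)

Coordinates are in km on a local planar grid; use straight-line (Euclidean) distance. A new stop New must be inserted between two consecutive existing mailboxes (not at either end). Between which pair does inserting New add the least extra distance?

between B and C

Added distance for inserting New between each consecutive pair:
A–B: 35.7 km
B–C: 24.5 km
C–D: 40.9 km
Smallest added distance is 24.5 km, inserting between B and C.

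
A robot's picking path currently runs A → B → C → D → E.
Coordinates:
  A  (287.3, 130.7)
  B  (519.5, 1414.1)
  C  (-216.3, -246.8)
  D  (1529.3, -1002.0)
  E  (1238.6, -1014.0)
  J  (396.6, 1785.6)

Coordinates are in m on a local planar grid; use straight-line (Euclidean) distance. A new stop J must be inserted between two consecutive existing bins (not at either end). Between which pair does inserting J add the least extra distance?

Added distance for inserting J between each consecutive pair:
A–B: 745.6 m
B–C: 697.5 m
C–D: 3229.8 m
D–E: 5641.5 m
Smallest added distance is 697.5 m, inserting between B and C.

between B and C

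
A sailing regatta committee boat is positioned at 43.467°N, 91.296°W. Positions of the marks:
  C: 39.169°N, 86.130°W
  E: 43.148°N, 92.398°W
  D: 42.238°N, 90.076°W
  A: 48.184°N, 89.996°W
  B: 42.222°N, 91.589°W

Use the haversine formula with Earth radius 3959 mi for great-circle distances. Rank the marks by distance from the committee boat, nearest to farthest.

Distances from the committee boat:
E 43.148°N, 92.398°W: 59.6 mi
B 42.222°N, 91.589°W: 87.3 mi
D 42.238°N, 90.076°W: 105.0 mi
A 48.184°N, 89.996°W: 331.9 mi
C 39.169°N, 86.130°W: 399.9 mi

E, B, D, A, C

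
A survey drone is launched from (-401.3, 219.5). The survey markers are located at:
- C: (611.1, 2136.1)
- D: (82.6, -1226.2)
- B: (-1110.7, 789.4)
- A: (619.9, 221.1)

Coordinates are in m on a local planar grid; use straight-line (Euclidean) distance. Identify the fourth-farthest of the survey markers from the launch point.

Distances from the launch point ((-401.3, 219.5)):
C: 2167.6 m
D: 1524.5 m
A: 1021.2 m
B: 910.0 m
The fourth-farthest is B at 910.0 m.

B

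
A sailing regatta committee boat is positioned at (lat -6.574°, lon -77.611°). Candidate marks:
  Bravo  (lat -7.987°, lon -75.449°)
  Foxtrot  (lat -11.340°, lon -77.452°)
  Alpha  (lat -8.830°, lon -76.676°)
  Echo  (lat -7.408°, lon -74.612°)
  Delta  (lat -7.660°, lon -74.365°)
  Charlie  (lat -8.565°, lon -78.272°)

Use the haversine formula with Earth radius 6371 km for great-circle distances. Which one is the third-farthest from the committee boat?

Echo

Distance to each, sorted:
Foxtrot: 530.2 km
Delta: 378.0 km
Echo: 343.7 km
Bravo: 285.6 km
Alpha: 271.2 km
Charlie: 233.1 km
The third-farthest is Echo at 343.7 km.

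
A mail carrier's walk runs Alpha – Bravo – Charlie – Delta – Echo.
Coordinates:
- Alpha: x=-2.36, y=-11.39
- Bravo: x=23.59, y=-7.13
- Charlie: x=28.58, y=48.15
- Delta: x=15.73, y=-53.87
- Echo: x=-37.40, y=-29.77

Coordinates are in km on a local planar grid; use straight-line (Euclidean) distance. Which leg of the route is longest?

Leg distances:
Alpha→Bravo: 26.3 km
Bravo→Charlie: 55.5 km
Charlie→Delta: 102.8 km
Delta→Echo: 58.3 km
The longest leg is Charlie–Delta at 102.8 km.

Charlie–Delta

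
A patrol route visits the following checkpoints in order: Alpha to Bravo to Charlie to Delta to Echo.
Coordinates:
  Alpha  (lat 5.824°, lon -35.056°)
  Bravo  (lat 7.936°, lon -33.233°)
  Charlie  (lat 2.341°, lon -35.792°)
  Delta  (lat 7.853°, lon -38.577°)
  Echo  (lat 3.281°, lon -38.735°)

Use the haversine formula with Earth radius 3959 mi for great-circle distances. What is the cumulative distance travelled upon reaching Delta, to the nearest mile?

1043 mi

Leg distances:
Alpha→Bravo: 192.2 mi  (cumulative 192.2 mi)
Bravo→Charlie: 424.8 mi  (cumulative 617.0 mi)
Charlie→Delta: 426.3 mi  (cumulative 1043.3 mi)
Cumulative distance at Delta ≈ 1043 mi.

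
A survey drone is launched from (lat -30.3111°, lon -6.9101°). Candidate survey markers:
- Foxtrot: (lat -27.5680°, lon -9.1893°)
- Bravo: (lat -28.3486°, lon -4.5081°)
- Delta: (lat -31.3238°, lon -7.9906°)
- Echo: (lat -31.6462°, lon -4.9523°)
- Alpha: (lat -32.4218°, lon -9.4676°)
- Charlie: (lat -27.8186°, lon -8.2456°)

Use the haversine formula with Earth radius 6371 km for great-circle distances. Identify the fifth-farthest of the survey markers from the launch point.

Echo

Distance to each, sorted:
Foxtrot: 377.1 km
Alpha: 337.7 km
Bravo: 319.1 km
Charlie: 306.0 km
Echo: 238.5 km
Delta: 152.7 km
The fifth-farthest is Echo at 238.5 km.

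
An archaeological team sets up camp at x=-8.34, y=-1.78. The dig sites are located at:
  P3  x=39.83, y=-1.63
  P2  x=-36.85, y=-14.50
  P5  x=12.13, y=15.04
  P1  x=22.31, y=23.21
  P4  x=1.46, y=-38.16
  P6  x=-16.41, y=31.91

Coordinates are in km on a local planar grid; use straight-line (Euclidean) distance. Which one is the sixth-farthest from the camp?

P5

Distance to each, sorted:
P3: 48.2 km
P1: 39.5 km
P4: 37.7 km
P6: 34.6 km
P2: 31.2 km
P5: 26.5 km
The sixth-farthest is P5 at 26.5 km.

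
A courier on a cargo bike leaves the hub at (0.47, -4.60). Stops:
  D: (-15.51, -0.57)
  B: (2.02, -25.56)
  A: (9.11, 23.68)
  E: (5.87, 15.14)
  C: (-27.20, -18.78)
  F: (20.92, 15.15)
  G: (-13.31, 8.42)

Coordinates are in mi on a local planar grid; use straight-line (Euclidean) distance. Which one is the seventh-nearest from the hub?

Distances from the hub ((0.47, -4.60)):
D: 16.5 mi
G: 19.0 mi
E: 20.5 mi
B: 21.0 mi
F: 28.4 mi
A: 29.6 mi
C: 31.1 mi
The seventh-nearest is C at 31.1 mi.

C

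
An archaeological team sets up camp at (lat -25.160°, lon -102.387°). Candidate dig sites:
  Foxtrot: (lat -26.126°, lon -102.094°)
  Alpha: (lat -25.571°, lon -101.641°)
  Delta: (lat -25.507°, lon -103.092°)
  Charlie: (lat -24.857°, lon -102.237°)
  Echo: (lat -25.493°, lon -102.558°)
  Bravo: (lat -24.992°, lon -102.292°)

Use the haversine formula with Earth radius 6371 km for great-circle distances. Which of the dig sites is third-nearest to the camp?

Echo

Distance to each, sorted:
Bravo: 21.0 km
Charlie: 36.9 km
Echo: 40.8 km
Delta: 80.7 km
Alpha: 87.8 km
Foxtrot: 111.4 km
The third-nearest is Echo at 40.8 km.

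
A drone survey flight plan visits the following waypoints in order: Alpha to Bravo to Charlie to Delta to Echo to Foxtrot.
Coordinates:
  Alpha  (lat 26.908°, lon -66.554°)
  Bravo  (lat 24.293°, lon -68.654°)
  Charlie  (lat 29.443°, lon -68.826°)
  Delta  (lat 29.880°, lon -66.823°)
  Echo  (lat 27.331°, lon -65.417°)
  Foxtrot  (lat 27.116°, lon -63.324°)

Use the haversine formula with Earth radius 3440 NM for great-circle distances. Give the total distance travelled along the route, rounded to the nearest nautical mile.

Leg distances:
Alpha→Bravo: 193.8 NM  (cumulative 193.8 NM)
Bravo→Charlie: 309.3 NM  (cumulative 503.2 NM)
Charlie→Delta: 107.7 NM  (cumulative 610.9 NM)
Delta→Echo: 170.0 NM  (cumulative 781.0 NM)
Echo→Foxtrot: 112.5 NM  (cumulative 893.4 NM)
Total route length ≈ 893 NM.

893 NM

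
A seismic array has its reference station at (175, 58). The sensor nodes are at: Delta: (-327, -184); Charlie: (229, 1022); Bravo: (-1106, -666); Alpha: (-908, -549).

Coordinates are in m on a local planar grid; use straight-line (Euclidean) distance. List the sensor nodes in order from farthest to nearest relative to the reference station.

Bravo, Alpha, Charlie, Delta

Computing each straight-line distance from (175, 58):
Bravo (-1106, -666): 1471.4 m
Alpha (-908, -549): 1241.5 m
Charlie (229, 1022): 965.5 m
Delta (-327, -184): 557.3 m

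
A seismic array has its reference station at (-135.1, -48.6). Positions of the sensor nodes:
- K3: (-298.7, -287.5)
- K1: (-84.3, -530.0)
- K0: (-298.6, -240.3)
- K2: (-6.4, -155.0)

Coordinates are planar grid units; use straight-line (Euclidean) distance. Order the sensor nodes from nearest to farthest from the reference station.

Computing each straight-line distance from (-135.1, -48.6):
K2 (-6.4, -155.0): 167.0
K0 (-298.6, -240.3): 252.0
K3 (-298.7, -287.5): 289.5
K1 (-84.3, -530.0): 484.1

K2, K0, K3, K1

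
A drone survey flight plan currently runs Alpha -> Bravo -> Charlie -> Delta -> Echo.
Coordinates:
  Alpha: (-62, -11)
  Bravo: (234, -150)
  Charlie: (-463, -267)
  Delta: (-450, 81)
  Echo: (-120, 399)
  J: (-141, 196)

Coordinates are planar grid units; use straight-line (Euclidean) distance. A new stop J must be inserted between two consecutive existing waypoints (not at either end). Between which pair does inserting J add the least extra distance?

between Delta and Echo

Added distance for inserting J between each consecutive pair:
Alpha–Bravo: 404.8
Bravo–Charlie: 367.4
Charlie–Delta: 545.4
Delta–Echo: 75.5
Smallest added distance is 75.5, inserting between Delta and Echo.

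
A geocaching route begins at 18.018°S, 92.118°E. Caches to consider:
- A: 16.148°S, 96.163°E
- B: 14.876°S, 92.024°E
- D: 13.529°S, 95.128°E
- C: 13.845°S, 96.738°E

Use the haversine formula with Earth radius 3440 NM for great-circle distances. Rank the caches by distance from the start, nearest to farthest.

Distance from the start at 18.018°S, 92.118°E to each:
B 14.876°S, 92.024°E: 188.7 NM
A 16.148°S, 96.163°E: 257.9 NM
D 13.529°S, 95.128°E: 320.7 NM
C 13.845°S, 96.738°E: 365.9 NM

B, A, D, C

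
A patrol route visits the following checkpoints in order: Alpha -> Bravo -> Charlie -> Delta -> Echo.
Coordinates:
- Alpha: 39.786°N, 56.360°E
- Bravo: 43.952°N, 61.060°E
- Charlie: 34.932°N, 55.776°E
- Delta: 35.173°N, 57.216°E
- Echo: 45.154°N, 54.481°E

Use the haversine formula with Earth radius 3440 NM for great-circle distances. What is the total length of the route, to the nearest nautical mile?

Leg distances:
Alpha→Bravo: 326.6 NM  (cumulative 326.6 NM)
Bravo→Charlie: 594.1 NM  (cumulative 920.6 NM)
Charlie→Delta: 72.2 NM  (cumulative 992.9 NM)
Delta→Echo: 612.1 NM  (cumulative 1605.0 NM)
Total route length ≈ 1605 NM.

1605 NM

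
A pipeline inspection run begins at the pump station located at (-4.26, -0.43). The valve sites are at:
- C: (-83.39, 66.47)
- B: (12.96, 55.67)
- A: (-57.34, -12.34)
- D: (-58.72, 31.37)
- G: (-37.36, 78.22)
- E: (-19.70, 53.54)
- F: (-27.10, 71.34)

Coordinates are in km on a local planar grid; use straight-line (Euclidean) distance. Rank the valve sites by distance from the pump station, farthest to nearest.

Computing each straight-line distance from (-4.26, -0.43):
C (-83.39, 66.47): 103.6 km
G (-37.36, 78.22): 85.3 km
F (-27.10, 71.34): 75.3 km
D (-58.72, 31.37): 63.1 km
B (12.96, 55.67): 58.7 km
E (-19.70, 53.54): 56.1 km
A (-57.34, -12.34): 54.4 km

C, G, F, D, B, E, A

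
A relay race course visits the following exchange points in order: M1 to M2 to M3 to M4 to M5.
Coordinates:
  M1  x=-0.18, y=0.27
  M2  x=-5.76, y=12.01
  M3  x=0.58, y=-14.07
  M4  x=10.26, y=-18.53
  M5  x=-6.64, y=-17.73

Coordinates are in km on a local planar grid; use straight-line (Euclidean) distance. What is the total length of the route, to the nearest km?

67 km

Leg distances:
M1→M2: 13.0 km  (cumulative 13.0 km)
M2→M3: 26.8 km  (cumulative 39.8 km)
M3→M4: 10.7 km  (cumulative 50.5 km)
M4→M5: 16.9 km  (cumulative 67.4 km)
Total route length ≈ 67 km.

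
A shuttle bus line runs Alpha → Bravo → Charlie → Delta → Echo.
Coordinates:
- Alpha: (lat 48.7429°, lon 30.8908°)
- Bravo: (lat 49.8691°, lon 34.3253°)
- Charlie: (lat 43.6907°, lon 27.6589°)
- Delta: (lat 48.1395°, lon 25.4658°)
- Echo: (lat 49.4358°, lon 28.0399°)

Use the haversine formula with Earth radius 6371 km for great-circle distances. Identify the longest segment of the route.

Leg distances:
Alpha→Bravo: 278.7 km
Bravo→Charlie: 853.5 km
Charlie→Delta: 522.9 km
Delta→Echo: 237.3 km
The longest leg is Bravo–Charlie at 853.5 km.

Bravo–Charlie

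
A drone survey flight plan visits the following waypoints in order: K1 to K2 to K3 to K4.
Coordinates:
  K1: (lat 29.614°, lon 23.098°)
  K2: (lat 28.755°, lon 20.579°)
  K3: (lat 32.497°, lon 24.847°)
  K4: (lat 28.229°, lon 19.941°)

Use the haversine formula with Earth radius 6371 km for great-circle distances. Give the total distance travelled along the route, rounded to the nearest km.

Leg distances:
K1→K2: 262.5 km  (cumulative 262.5 km)
K2→K3: 582.9 km  (cumulative 845.4 km)
K3→K4: 668.2 km  (cumulative 1513.7 km)
Total route length ≈ 1514 km.

1514 km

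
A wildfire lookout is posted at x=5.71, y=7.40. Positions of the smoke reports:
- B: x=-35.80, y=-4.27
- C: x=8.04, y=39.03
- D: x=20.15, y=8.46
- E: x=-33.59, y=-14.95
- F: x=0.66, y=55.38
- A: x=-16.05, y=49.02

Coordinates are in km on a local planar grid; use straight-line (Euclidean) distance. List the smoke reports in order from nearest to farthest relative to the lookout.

Distances from the lookout:
D x=20.15, y=8.46: 14.5 km
C x=8.04, y=39.03: 31.7 km
B x=-35.80, y=-4.27: 43.1 km
E x=-33.59, y=-14.95: 45.2 km
A x=-16.05, y=49.02: 47.0 km
F x=0.66, y=55.38: 48.2 km

D, C, B, E, A, F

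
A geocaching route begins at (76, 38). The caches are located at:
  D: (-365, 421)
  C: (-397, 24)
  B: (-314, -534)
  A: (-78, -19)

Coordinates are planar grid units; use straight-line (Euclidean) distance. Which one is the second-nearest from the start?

C

Distance to each, sorted:
A: 164.2
C: 473.2
D: 584.1
B: 692.3
The second-nearest is C at 473.2.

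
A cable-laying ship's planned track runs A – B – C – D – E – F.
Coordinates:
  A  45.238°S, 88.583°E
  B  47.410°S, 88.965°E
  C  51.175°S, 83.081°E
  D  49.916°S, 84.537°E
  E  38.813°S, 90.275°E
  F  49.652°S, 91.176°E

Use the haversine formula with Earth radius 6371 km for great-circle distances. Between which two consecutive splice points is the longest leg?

Leg distances:
A→B: 243.3 km
B→C: 597.4 km
C→D: 173.7 km
D→E: 1315.2 km
E→F: 1207.4 km
The longest leg is D–E at 1315.2 km.

D–E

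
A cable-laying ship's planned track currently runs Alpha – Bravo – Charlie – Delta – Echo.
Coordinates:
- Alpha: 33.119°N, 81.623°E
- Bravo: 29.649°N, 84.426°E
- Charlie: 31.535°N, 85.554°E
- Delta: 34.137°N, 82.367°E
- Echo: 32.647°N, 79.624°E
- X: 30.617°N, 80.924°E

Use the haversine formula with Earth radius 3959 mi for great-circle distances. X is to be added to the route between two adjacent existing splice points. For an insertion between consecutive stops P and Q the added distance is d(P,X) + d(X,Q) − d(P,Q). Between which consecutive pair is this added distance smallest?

Added distance for inserting X between each consecutive pair:
Alpha–Bravo: 106.2 mi
Bravo–Charlie: 354.4 mi
Charlie–Delta: 280.6 mi
Delta–Echo: 228.4 mi
Smallest added distance is 106.2 mi, inserting between Alpha and Bravo.

between Alpha and Bravo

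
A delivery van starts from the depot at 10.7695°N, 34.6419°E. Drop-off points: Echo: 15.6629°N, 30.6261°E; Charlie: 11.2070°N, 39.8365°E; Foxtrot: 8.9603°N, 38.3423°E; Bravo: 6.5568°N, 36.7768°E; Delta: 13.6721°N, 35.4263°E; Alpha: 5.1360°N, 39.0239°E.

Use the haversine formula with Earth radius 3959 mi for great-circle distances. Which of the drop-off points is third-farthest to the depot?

Charlie

Distances from the depot (10.7695°N, 34.6419°E):
Alpha: 491.3 mi
Echo: 432.7 mi
Charlie: 353.6 mi
Bravo: 325.6 mi
Foxtrot: 281.2 mi
Delta: 207.4 mi
The third-farthest is Charlie at 353.6 mi.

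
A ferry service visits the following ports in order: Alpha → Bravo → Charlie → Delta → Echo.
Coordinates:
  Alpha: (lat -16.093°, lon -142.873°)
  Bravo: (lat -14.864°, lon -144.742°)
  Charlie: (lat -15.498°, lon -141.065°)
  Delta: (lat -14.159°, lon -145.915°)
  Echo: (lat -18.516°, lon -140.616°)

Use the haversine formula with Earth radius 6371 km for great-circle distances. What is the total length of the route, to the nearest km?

1930 km

Leg distances:
Alpha→Bravo: 242.5 km  (cumulative 242.5 km)
Bravo→Charlie: 400.8 km  (cumulative 643.3 km)
Charlie→Delta: 542.2 km  (cumulative 1185.5 km)
Delta→Echo: 744.5 km  (cumulative 1929.9 km)
Total route length ≈ 1930 km.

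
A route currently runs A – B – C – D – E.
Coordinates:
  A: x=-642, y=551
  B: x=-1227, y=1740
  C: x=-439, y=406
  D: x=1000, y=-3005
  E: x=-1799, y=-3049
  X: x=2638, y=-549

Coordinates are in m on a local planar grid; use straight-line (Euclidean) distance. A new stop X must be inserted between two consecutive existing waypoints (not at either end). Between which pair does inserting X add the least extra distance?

Added distance for inserting X between each consecutive pair:
A–B: 6626.4 m
B–C: 6164.4 m
C–D: 2471.8 m
D–E: 5245.6 m
Smallest added distance is 2471.8 m, inserting between C and D.

between C and D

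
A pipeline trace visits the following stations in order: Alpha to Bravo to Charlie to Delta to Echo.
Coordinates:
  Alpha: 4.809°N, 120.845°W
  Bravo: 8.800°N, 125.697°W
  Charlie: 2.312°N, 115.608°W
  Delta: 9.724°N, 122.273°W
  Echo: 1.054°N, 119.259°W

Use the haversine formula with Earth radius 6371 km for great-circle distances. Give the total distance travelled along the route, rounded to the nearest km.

Leg distances:
Alpha→Bravo: 695.6 km  (cumulative 695.6 km)
Bravo→Charlie: 1328.8 km  (cumulative 2024.4 km)
Charlie→Delta: 1105.3 km  (cumulative 3129.7 km)
Delta→Echo: 1020.1 km  (cumulative 4149.8 km)
Total route length ≈ 4150 km.

4150 km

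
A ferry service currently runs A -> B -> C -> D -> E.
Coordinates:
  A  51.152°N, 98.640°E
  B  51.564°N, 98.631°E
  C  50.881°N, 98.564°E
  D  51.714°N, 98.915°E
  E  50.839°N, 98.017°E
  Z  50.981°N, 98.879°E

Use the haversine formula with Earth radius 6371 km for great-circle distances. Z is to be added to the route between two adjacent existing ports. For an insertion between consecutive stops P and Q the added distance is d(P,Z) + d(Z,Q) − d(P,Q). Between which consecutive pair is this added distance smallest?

Added distance for inserting Z between each consecutive pair:
A–B: 46.6 km
B–C: 15.7 km
C–D: 10.5 km
D–E: 28.4 km
Smallest added distance is 10.5 km, inserting between C and D.

between C and D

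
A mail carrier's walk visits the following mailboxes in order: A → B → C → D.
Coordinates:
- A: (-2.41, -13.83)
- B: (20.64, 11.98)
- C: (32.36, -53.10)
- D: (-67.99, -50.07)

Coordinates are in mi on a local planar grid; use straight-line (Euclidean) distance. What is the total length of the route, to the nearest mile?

201 mi

Leg distances:
A→B: 34.6 mi  (cumulative 34.6 mi)
B→C: 66.1 mi  (cumulative 100.7 mi)
C→D: 100.4 mi  (cumulative 201.1 mi)
Total route length ≈ 201 mi.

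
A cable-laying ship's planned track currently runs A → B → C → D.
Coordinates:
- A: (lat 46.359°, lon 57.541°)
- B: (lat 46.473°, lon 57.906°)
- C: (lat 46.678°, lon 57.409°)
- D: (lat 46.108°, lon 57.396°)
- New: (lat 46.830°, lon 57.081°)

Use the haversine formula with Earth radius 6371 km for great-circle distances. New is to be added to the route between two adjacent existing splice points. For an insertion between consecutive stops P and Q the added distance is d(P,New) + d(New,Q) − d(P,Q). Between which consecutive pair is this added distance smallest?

between C and D

Added distance for inserting New between each consecutive pair:
A–B: 106.8 km
B–C: 60.3 km
C–D: 50.6 km
Smallest added distance is 50.6 km, inserting between C and D.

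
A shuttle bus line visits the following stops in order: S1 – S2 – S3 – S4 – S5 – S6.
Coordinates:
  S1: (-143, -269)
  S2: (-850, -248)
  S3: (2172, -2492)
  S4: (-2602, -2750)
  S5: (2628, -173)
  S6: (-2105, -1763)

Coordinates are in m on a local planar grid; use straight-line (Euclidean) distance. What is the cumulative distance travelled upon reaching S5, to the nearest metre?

Leg distances:
S1→S2: 707.3 m  (cumulative 707.3 m)
S2→S3: 3764.0 m  (cumulative 4471.4 m)
S3→S4: 4781.0 m  (cumulative 9252.3 m)
S4→S5: 5830.4 m  (cumulative 15082.7 m)
Cumulative distance at S5 ≈ 15083 m.

15083 m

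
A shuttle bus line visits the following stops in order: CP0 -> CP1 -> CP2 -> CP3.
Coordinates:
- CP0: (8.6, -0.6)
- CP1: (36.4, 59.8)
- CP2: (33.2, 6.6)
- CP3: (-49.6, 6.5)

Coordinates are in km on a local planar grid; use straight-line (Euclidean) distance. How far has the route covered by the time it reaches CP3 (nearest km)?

203 km

Leg distances:
CP0→CP1: 66.5 km  (cumulative 66.5 km)
CP1→CP2: 53.3 km  (cumulative 119.8 km)
CP2→CP3: 82.8 km  (cumulative 202.6 km)
Cumulative distance at CP3 ≈ 203 km.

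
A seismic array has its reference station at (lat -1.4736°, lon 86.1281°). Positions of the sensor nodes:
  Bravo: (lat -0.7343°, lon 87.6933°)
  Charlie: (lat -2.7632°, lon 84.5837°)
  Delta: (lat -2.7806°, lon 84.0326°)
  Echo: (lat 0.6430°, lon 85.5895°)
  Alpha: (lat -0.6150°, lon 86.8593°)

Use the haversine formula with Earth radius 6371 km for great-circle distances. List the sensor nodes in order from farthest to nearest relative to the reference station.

Delta, Echo, Charlie, Bravo, Alpha

Computing each great-circle distance from (lat -1.4736°, lon 86.1281°):
Delta (lat -2.7806°, lon 84.0326°): 274.5 km
Echo (lat 0.6430°, lon 85.5895°): 242.9 km
Charlie (lat -2.7632°, lon 84.5837°): 223.6 km
Bravo (lat -0.7343°, lon 87.6933°): 192.4 km
Alpha (lat -0.6150°, lon 86.8593°): 125.4 km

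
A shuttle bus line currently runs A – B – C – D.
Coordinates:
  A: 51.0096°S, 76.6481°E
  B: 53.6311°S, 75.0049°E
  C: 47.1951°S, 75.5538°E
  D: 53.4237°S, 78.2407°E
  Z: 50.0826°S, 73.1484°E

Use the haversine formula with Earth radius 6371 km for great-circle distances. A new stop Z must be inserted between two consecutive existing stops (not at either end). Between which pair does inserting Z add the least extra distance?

between B and C

Added distance for inserting Z between each consecutive pair:
A–B: 370.4 km
B–C: 64.4 km
C–D: 158.7 km
Smallest added distance is 64.4 km, inserting between B and C.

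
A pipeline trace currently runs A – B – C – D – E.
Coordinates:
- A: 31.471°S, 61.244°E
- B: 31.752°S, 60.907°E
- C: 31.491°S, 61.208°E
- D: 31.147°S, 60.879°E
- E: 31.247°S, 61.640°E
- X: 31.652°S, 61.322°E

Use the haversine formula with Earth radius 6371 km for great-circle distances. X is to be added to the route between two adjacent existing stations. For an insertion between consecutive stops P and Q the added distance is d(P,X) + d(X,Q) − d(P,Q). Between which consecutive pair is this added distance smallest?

Added distance for inserting X between each consecutive pair:
A–B: 17.6 km
B–C: 21.0 km
C–D: 41.7 km
D–E: 51.1 km
Smallest added distance is 17.6 km, inserting between A and B.

between A and B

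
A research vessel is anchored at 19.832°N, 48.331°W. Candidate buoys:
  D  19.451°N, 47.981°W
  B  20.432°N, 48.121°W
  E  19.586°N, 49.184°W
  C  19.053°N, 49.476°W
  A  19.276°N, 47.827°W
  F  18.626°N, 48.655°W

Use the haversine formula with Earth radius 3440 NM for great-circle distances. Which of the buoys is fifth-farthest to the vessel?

B

Distance to each, sorted:
C: 79.9 NM
F: 74.7 NM
E: 50.4 NM
A: 43.9 NM
B: 37.9 NM
D: 30.2 NM
The fifth-farthest is B at 37.9 NM.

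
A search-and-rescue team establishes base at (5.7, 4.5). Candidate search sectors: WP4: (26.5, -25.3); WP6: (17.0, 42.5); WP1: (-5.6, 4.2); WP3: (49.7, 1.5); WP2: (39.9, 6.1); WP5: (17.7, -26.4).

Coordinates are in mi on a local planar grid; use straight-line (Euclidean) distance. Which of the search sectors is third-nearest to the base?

Distance to each, sorted:
WP1: 11.3 mi
WP5: 33.1 mi
WP2: 34.2 mi
WP4: 36.3 mi
WP6: 39.6 mi
WP3: 44.1 mi
The third-nearest is WP2 at 34.2 mi.

WP2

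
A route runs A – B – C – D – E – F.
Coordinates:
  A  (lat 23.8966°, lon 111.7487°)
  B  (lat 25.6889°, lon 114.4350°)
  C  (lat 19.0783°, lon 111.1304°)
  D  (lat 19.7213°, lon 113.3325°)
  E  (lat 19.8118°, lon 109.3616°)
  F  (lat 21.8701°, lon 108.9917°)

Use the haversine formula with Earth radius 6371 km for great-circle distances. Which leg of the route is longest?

B–C

Leg distances:
A→B: 336.5 km
B→C: 809.7 km
C→D: 241.8 km
D→E: 415.6 km
E→F: 232.1 km
The longest leg is B–C at 809.7 km.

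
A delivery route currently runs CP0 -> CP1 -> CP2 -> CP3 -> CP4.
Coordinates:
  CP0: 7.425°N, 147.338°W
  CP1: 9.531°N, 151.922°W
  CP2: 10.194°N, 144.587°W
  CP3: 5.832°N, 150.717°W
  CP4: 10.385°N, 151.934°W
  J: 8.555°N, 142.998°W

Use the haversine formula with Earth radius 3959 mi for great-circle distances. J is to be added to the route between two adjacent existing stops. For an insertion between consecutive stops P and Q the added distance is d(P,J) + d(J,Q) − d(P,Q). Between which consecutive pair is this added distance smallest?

Added distance for inserting J between each consecutive pair:
CP0–CP1: 574.3 mi
CP1–CP2: 268.0 mi
CP2–CP3: 201.9 mi
CP3–CP4: 858.1 mi
Smallest added distance is 201.9 mi, inserting between CP2 and CP3.

between CP2 and CP3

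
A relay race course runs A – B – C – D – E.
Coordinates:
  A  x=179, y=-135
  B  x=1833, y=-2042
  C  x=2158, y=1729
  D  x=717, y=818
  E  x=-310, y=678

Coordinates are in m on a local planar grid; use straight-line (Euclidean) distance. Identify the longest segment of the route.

B–C

Leg distances:
A→B: 2524.4 m
B→C: 3785.0 m
C→D: 1704.8 m
D→E: 1036.5 m
The longest leg is B–C at 3785.0 m.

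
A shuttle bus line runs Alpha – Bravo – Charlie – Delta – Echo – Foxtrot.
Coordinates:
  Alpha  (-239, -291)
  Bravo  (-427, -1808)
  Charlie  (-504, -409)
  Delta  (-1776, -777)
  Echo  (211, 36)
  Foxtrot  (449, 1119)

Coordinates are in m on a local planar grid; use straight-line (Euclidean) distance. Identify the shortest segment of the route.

Leg distances:
Alpha→Bravo: 1528.6 m
Bravo→Charlie: 1401.1 m
Charlie→Delta: 1324.2 m
Delta→Echo: 2146.9 m
Echo→Foxtrot: 1108.8 m
The shortest leg is Echo–Foxtrot at 1108.8 m.

Echo–Foxtrot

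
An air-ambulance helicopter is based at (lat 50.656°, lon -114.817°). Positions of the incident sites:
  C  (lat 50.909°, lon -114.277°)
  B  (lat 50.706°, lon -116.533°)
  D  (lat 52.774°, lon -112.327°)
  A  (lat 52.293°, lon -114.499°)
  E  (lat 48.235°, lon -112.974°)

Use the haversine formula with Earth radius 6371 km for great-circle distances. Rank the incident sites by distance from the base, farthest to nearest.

Distance from the base at (lat 50.656°, lon -114.817°) to each:
E (lat 48.235°, lon -112.974°): 300.3 km
D (lat 52.774°, lon -112.327°): 291.3 km
A (lat 52.293°, lon -114.499°): 183.4 km
B (lat 50.706°, lon -116.533°): 121.0 km
C (lat 50.909°, lon -114.277°): 47.3 km

E, D, A, B, C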